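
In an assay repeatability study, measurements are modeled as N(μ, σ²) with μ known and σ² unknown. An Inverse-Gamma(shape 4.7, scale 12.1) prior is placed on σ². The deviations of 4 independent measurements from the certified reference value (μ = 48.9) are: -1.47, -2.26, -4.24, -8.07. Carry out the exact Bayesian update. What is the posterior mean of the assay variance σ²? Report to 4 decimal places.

10.0501

With known mean μ and an Inverse-Gamma(α, β) prior on σ², the Normal likelihood is conjugate: posterior is Inv-Gamma(α + n/2, β + Σ(xᵢ−μ)²/2).
Σ(xᵢ−μ)² = (-1.47)² + (-2.26)² + (-4.24)² + (-8.07)² = 90.3710.
Posterior: Inv-Gamma(4.7 + 4/2, 12.1 + 90.3710/2) = Inv-Gamma(6.70, 57.28550).
E[σ²|data] = β/(α−1) = 57.28550/5.70 = 10.0501.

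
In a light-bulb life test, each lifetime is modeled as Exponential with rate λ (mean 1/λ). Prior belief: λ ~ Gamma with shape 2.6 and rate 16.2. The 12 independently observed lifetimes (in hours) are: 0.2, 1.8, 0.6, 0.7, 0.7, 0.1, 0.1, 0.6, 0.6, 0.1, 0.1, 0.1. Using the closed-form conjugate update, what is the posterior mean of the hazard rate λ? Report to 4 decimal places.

With a Gamma(shape α, rate β) prior on the exponential rate λ, the posterior after n observations with total T = Σxᵢ is Gamma(α+n, β+T).
Sum of observations T = 5.7 hours; n = 12.
Posterior: Gamma(2.6+12, 16.2+5.7) = Gamma(14.6, 21.9).
Posterior mean of λ = α/β = 14.6/21.9 = 0.6667.

0.6667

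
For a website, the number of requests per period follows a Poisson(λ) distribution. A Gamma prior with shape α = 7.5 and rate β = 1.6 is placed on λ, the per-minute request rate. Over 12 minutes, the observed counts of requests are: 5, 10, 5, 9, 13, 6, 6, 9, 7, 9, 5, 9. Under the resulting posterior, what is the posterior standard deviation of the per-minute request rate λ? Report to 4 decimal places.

With a Gamma(shape α, rate β) prior, the Poisson likelihood is conjugate: the posterior is Gamma(α + ΣXᵢ, β + n).
Sum of counts S = 93 over n = 12 minutes.
Posterior: Gamma(α+S, β+n) = Gamma(7.5+93, 1.6+12) = Gamma(100.5, 13.6).
SD = √α/β = √100.5/13.6 = 0.7371.

0.7371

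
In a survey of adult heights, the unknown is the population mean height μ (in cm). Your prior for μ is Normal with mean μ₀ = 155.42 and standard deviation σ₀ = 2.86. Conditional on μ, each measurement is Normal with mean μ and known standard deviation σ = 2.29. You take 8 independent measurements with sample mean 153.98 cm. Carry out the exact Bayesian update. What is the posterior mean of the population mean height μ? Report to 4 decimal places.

154.0868

For Normal data with known variance σ², a Normal(μ₀, σ₀²) prior on μ is conjugate. Posterior precision = 1/σ₀² + n/σ²; posterior mean is the precision-weighted average of μ₀ and x̄.
n·x̄ = 8·153.98 = 1231.84.
σ₀² = 2.86² = 8.1796, σ² = 2.29² = 5.2441; σ² + n·σ₀² = 5.2441 + 8·8.1796 = 70.6809.
Posterior mean = (μ₀/σ₀² + n·x̄/σ²)/(1/σ₀² + n/σ²) = (σ²·μ₀ + σ₀²·n·x̄)/(σ² + n·σ₀²) = (5.2441·155.42 + 8.1796·1231.84)/70.6809 = 10890.996486/70.6809 = 154.0868.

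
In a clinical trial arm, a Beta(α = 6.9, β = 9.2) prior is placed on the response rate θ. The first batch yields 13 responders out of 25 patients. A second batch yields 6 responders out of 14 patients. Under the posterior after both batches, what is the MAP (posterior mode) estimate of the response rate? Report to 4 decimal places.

0.4689

The Beta prior is conjugate to a Binomial/Bernoulli likelihood; the update adds successes to α and failures to β.
After batch 1: Beta(6.9+13, 9.2+12) = Beta(19.9, 21.2).
After batch 2: Beta(19.9+6, 21.2+8) = Beta(25.9, 29.2).
Mode of Beta(a,b) for a,b>1 is (a−1)/(a+b−2) = 24.9/53.1 = 0.4689.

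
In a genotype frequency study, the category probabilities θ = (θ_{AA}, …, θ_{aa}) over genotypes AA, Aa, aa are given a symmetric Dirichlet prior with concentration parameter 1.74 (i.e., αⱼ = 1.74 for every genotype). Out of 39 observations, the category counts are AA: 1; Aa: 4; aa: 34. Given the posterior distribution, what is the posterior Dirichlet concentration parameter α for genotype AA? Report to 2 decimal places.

The Dirichlet prior is conjugate to the Multinomial likelihood: each posterior αⱼ = prior αⱼ + observed count nⱼ.
Posterior concentration: (2.74, 5.74, 35.74), total = 44.22.
α_{AA} = 1.74 + 1 = 2.74.

2.74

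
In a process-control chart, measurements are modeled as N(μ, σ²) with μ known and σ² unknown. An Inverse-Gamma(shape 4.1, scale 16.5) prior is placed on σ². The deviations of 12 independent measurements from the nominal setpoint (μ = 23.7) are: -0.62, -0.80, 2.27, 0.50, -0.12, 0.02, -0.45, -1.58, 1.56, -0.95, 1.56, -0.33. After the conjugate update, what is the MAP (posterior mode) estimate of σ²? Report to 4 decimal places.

With known mean μ and an Inverse-Gamma(α, β) prior on σ², the Normal likelihood is conjugate: posterior is Inv-Gamma(α + n/2, β + Σ(xᵢ−μ)²/2).
Σ(xᵢ−μ)² = (-0.62)² + (-0.80)² + (2.27)² + (0.50)² + (-0.12)² + (0.02)² + (-0.45)² + (-1.58)² + (1.56)² + (-0.95)² + (1.56)² + (-0.33)² = 15.0196.
Posterior: Inv-Gamma(4.1 + 12/2, 16.5 + 15.0196/2) = Inv-Gamma(10.10, 24.00980).
Mode = β/(α+1) = 24.00980/11.10 = 2.1630.

2.1630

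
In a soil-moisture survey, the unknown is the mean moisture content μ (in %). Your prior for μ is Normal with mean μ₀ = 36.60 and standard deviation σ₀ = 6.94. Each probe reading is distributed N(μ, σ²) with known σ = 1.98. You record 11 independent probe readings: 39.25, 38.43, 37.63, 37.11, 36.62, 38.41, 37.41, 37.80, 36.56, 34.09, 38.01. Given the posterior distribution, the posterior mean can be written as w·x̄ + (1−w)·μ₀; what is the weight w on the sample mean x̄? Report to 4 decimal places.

For Normal data with known variance σ², a Normal(μ₀, σ₀²) prior on μ is conjugate. Posterior precision = 1/σ₀² + n/σ²; posterior mean is the precision-weighted average of μ₀ and x̄.
σ₀² = 6.94² = 48.1636, σ² = 1.98² = 3.9204. Prior precision 1/σ₀² = 1/48.1636; data precision n/σ² = 11/3.9204.
w = (n/σ²)/(1/σ₀² + n/σ²) = n·σ₀²/(σ² + n·σ₀²) = 11·48.1636/(3.9204 + 11·48.1636) = 529.7996/533.72 = 0.9927.

0.9927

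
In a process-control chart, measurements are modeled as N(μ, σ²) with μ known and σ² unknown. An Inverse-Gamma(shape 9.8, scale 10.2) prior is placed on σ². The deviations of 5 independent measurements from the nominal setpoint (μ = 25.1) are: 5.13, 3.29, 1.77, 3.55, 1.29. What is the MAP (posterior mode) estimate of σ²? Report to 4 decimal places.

With known mean μ and an Inverse-Gamma(α, β) prior on σ², the Normal likelihood is conjugate: posterior is Inv-Gamma(α + n/2, β + Σ(xᵢ−μ)²/2).
Σ(xᵢ−μ)² = (5.13)² + (3.29)² + (1.77)² + (3.55)² + (1.29)² = 54.5405.
Posterior: Inv-Gamma(9.8 + 5/2, 10.2 + 54.5405/2) = Inv-Gamma(12.30, 37.47025).
Mode = β/(α+1) = 37.47025/13.30 = 2.8173.

2.8173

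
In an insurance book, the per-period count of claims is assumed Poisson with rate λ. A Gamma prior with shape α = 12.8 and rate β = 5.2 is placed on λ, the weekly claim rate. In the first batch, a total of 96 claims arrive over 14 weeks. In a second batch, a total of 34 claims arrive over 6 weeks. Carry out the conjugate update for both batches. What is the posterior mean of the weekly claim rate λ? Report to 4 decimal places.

5.6667

With a Gamma(shape α, rate β) prior, the Poisson likelihood is conjugate: the posterior is Gamma(α + ΣXᵢ, β + n).
After batch 1: Gamma(α+S, β+n) = Gamma(12.8+96, 5.2+14) = Gamma(108.8, 19.2).
After batch 2: Gamma(α+S, β+n) = Gamma(108.8+34, 19.2+6) = Gamma(142.8, 25.2).
Posterior mean = α/β = 142.8/25.2 = 5.6667.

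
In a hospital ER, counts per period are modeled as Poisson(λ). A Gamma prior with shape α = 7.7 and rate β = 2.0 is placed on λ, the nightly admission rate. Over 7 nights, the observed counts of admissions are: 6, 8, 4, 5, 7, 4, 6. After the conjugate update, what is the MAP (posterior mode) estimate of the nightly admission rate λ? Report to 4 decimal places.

5.1889

With a Gamma(shape α, rate β) prior, the Poisson likelihood is conjugate: the posterior is Gamma(α + ΣXᵢ, β + n).
Sum of counts S = 40 over n = 7 nights.
Posterior: Gamma(α+S, β+n) = Gamma(7.7+40, 2.0+7) = Gamma(47.7, 9.0).
Mode of Gamma(α,β) for α≥1 is (α−1)/β = 46.7/9.0 = 5.1889.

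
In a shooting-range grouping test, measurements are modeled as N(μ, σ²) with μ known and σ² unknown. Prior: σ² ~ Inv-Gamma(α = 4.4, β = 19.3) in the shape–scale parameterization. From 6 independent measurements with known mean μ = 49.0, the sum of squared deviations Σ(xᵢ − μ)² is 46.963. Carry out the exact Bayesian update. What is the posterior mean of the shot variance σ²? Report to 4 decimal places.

With known mean μ and an Inverse-Gamma(α, β) prior on σ², the Normal likelihood is conjugate: posterior is Inv-Gamma(α + n/2, β + Σ(xᵢ−μ)²/2).
Posterior: Inv-Gamma(4.4 + 6/2, 19.3 + 46.963/2) = Inv-Gamma(7.40, 42.7815).
E[σ²|data] = β/(α−1) = 42.7815/6.40 = 6.6846.

6.6846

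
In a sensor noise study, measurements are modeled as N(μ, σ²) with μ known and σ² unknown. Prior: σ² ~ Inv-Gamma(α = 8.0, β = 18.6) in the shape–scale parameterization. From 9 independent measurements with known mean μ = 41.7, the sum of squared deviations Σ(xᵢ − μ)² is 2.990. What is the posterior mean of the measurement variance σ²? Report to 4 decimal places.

1.7474

With known mean μ and an Inverse-Gamma(α, β) prior on σ², the Normal likelihood is conjugate: posterior is Inv-Gamma(α + n/2, β + Σ(xᵢ−μ)²/2).
Posterior: Inv-Gamma(8.0 + 9/2, 18.6 + 2.990/2) = Inv-Gamma(12.50, 20.0950).
E[σ²|data] = β/(α−1) = 20.0950/11.50 = 1.7474.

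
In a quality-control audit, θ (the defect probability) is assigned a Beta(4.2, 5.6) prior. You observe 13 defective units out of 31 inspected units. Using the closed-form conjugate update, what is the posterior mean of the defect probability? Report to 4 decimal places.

The Beta prior is conjugate to a Binomial/Bernoulli likelihood; the update adds successes to α and failures to β.
Posterior: Beta(α+k, β+n−k) = Beta(4.2+13, 5.6+18) = Beta(17.2, 23.6).
Posterior mean = α/(α+β) = 17.2/40.8 = 0.4216.

0.4216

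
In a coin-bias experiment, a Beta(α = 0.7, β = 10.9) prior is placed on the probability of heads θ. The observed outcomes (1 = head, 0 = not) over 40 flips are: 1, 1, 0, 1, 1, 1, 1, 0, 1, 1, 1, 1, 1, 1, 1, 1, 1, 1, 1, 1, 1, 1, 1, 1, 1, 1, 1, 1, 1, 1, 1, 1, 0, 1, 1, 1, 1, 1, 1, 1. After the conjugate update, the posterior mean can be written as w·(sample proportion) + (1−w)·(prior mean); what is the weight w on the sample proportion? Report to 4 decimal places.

The Beta prior is conjugate to a Binomial/Bernoulli likelihood; the update adds successes to α and failures to β.
Posterior mean = (α₀+k)/(α₀+β₀+n) = [n/(α₀+β₀+n)]·(k/n) + [(α₀+β₀)/(α₀+β₀+n)]·α₀/(α₀+β₀), so only n and the prior enter the weight.
The weight on the data is w = n/(α₀+β₀+n) = 40/(0.7+10.9+40) = 40/51.6 = 0.7752.

0.7752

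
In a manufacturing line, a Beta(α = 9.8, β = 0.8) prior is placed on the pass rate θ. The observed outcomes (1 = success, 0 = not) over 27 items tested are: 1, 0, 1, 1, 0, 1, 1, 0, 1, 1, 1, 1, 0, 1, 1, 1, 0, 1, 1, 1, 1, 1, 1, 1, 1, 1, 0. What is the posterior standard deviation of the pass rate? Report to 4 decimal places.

The Beta prior is conjugate to a Binomial/Bernoulli likelihood; the update adds successes to α and failures to β.
Posterior: Beta(α+k, β+n−k) = Beta(9.8+21, 0.8+6) = Beta(30.8, 6.8).
Var = αβ/((α+β)²(α+β+1)) = 30.8·6.8/(37.6²·38.6) = 0.00383793; SD = √0.00383793 = 0.0620.

0.0620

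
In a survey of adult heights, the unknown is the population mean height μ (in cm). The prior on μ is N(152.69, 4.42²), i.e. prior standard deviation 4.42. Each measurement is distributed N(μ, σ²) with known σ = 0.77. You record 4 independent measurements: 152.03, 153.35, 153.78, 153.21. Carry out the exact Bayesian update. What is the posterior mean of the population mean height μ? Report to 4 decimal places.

153.0895

For Normal data with known variance σ², a Normal(μ₀, σ₀²) prior on μ is conjugate. Posterior precision = 1/σ₀² + n/σ²; posterior mean is the precision-weighted average of μ₀ and x̄.
Σxᵢ = 152.03 + 153.35 + 153.78 + 153.21 = 612.37, so n·x̄ = 612.37.
σ₀² = 4.42² = 19.5364, σ² = 0.77² = 0.5929; σ² + n·σ₀² = 0.5929 + 4·19.5364 = 78.7385.
Posterior mean = (μ₀/σ₀² + n·x̄/σ²)/(1/σ₀² + n/σ²) = (σ²·μ₀ + σ₀²·n·x̄)/(σ² + n·σ₀²) = (0.5929·152.69 + 19.5364·612.37)/78.7385 = 12054.035169/78.7385 = 153.0895.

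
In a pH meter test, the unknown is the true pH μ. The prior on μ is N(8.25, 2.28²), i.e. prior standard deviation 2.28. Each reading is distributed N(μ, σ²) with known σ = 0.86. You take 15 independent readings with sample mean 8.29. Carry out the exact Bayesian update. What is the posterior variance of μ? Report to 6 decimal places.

For Normal data with known variance σ², a Normal(μ₀, σ₀²) prior on μ is conjugate. Posterior precision = 1/σ₀² + n/σ²; posterior mean is the precision-weighted average of μ₀ and x̄.
σ₀² = 2.28² = 5.1984, σ² = 0.86² = 0.7396; σ² + n·σ₀² = 0.7396 + 15·5.1984 = 78.7156.
Posterior precision = 1/σ₀² + n/σ² = 1/5.1984 + 15/0.7396 = (σ² + n·σ₀²)/(σ₀²σ²) = 78.7156/(5.1984·0.7396); posterior variance σₙ² = σ₀²σ²/(σ² + n·σ₀²) = 5.1984·0.7396/78.7156 = 0.048843.

0.048843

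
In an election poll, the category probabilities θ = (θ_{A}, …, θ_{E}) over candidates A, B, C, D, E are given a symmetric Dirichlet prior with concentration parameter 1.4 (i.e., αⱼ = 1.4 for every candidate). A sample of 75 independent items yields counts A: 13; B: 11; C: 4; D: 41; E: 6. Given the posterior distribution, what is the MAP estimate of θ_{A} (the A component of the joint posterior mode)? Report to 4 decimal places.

The Dirichlet prior is conjugate to the Multinomial likelihood: each posterior αⱼ = prior αⱼ + observed count nⱼ.
Posterior concentration: (14.4, 12.4, 5.4, 42.4, 7.4), total = 82.0.
Joint mode component: (α_{A}−1)/(Σα−K) = 13.4/77.0 = 0.1740.

0.1740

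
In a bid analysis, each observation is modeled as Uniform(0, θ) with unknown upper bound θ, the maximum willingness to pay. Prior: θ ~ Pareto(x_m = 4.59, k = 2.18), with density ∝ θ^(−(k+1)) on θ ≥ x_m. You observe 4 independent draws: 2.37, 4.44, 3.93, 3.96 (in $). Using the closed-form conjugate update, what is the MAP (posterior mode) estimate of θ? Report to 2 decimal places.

A Pareto(scale x_m, shape k) prior on the upper bound θ of Uniform(0, θ) is conjugate: posterior is Pareto(max(x_m, max xᵢ), k + n).
Sample maximum = 4.44; prior scale x_m = 4.59 → posterior scale = max = 4.59.
Posterior shape = 2.18 + 4 = 6.18.
The Pareto density is decreasing on [x_m, ∞), so the mode is x_m = 4.59.

4.59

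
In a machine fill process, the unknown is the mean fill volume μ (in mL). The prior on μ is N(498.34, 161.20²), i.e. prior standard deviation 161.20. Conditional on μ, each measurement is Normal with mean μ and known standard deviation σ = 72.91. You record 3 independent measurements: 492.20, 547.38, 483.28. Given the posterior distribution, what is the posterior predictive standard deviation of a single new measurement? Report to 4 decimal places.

83.5147

For Normal data with known variance σ², a Normal(μ₀, σ₀²) prior on μ is conjugate. Posterior precision = 1/σ₀² + n/σ²; posterior mean is the precision-weighted average of μ₀ and x̄.
σ₀² = 161.20² = 25985.44, σ² = 72.91² = 5315.8681; σ² + n·σ₀² = 5315.8681 + 3·25985.44 = 83272.1881.
Posterior precision = 1/σ₀² + n/σ² = 1/25985.44 + 3/5315.8681 = (σ² + n·σ₀²)/(σ₀²σ²) = 83272.1881/(25985.44·5315.8681); posterior variance σₙ² = σ₀²σ²/(σ² + n·σ₀²) = 25985.44·5315.8681/83272.1881 = 1658.839220.
Predictive variance for one new observation = σₙ² + σ² = 25985.44·5315.8681/83272.1881 + 5315.8681 = σ²·(σ₀² + 83272.1881)/83272.1881 = 5315.8681·109257.6281/83272.1881 = 6974.707320; SD = √(5315.8681·109257.6281/83272.1881) = 83.5147.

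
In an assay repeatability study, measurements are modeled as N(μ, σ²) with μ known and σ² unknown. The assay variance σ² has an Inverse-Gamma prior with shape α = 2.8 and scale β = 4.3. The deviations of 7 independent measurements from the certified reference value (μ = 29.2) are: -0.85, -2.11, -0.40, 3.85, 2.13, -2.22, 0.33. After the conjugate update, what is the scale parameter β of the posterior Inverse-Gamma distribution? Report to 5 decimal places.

19.16565

With known mean μ and an Inverse-Gamma(α, β) prior on σ², the Normal likelihood is conjugate: posterior is Inv-Gamma(α + n/2, β + Σ(xᵢ−μ)²/2).
Σ(xᵢ−μ)² = (-0.85)² + (-2.11)² + (-0.40)² + (3.85)² + (2.13)² + (-2.22)² + (0.33)² = 29.7313.
Posterior: Inv-Gamma(2.8 + 7/2, 4.3 + 29.7313/2) = Inv-Gamma(6.30, 19.16565).
Posterior β = 19.16565.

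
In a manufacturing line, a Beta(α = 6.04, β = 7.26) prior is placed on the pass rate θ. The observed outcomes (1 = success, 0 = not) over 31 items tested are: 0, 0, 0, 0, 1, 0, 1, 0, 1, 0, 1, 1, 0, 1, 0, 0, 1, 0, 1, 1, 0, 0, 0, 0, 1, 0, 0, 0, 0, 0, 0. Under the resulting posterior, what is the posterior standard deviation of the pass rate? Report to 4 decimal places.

0.0714

The Beta prior is conjugate to a Binomial/Bernoulli likelihood; the update adds successes to α and failures to β.
Posterior: Beta(α+k, β+n−k) = Beta(6.04+10, 7.26+21) = Beta(16.04, 28.26).
Var = αβ/((α+β)²(α+β+1)) = 16.04·28.26/(44.30²·45.30) = 0.00509883; SD = √0.00509883 = 0.0714.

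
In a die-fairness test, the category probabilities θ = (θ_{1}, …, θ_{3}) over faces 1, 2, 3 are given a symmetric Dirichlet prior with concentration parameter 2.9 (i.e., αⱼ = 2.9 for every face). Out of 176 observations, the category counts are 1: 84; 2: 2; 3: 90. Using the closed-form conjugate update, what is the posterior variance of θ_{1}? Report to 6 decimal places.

The Dirichlet prior is conjugate to the Multinomial likelihood: each posterior αⱼ = prior αⱼ + observed count nⱼ.
Posterior concentration: (86.9, 4.9, 92.9), total = 184.7.
Var[θ_j] = α_j(Σα−α_j)/((Σα)²(Σα+1)) = 86.9·97.8/(184.7²·185.7) = 0.001342.

0.001342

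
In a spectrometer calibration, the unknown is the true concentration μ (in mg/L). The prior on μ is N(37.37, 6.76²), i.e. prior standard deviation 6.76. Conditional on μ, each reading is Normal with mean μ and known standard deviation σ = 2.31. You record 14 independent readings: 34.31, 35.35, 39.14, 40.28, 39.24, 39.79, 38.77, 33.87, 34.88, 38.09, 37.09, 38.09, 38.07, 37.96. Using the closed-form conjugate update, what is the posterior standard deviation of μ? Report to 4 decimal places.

0.6148

For Normal data with known variance σ², a Normal(μ₀, σ₀²) prior on μ is conjugate. Posterior precision = 1/σ₀² + n/σ²; posterior mean is the precision-weighted average of μ₀ and x̄.
σ₀² = 6.76² = 45.6976, σ² = 2.31² = 5.3361; σ² + n·σ₀² = 5.3361 + 14·45.6976 = 645.1025.
Posterior precision = 1/σ₀² + n/σ² = 1/45.6976 + 14/5.3361 = (σ² + n·σ₀²)/(σ₀²σ²) = 645.1025/(45.6976·5.3361); posterior variance σₙ² = σ₀²σ²/(σ² + n·σ₀²) = 45.6976·5.3361/645.1025 = 0.377997.
Posterior SD = √σₙ² = √(45.6976·5.3361/645.1025) = 0.6148.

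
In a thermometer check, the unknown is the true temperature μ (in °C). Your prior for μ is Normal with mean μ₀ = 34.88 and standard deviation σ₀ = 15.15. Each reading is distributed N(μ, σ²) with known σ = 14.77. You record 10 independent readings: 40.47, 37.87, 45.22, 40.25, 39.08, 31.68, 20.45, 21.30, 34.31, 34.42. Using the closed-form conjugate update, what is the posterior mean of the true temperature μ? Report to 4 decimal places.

For Normal data with known variance σ², a Normal(μ₀, σ₀²) prior on μ is conjugate. Posterior precision = 1/σ₀² + n/σ²; posterior mean is the precision-weighted average of μ₀ and x̄.
Σxᵢ = 40.47 + 37.87 + 45.22 + 40.25 + 39.08 + 31.68 + 20.45 + 21.30 + 34.31 + 34.42 = 345.05, so n·x̄ = 345.05.
σ₀² = 15.15² = 229.5225, σ² = 14.77² = 218.1529; σ² + n·σ₀² = 218.1529 + 10·229.5225 = 2513.3779.
Posterior mean = (μ₀/σ₀² + n·x̄/σ²)/(1/σ₀² + n/σ²) = (σ²·μ₀ + σ₀²·n·x̄)/(σ² + n·σ₀²) = (218.1529·34.88 + 229.5225·345.05)/2513.3779 = 86805.911777/2513.3779 = 34.5375.

34.5375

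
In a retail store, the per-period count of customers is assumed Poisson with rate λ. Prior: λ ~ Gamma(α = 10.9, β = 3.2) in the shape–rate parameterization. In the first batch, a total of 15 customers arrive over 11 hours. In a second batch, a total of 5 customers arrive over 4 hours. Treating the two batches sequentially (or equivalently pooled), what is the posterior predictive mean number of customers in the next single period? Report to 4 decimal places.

1.6978

With a Gamma(shape α, rate β) prior, the Poisson likelihood is conjugate: the posterior is Gamma(α + ΣXᵢ, β + n).
After batch 1: Gamma(α+S, β+n) = Gamma(10.9+15, 3.2+11) = Gamma(25.9, 14.2).
After batch 2: Gamma(α+S, β+n) = Gamma(25.9+5, 14.2+4) = Gamma(30.9, 18.2).
The predictive distribution for one future period is NegBinom with mean α/β = 1.6978.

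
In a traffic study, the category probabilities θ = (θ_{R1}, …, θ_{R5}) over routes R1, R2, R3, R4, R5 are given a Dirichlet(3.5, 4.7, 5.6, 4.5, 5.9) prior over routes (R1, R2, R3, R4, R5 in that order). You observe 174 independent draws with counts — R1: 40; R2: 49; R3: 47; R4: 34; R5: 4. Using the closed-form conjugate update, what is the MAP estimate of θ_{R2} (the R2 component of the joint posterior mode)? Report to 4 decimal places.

The Dirichlet prior is conjugate to the Multinomial likelihood: each posterior αⱼ = prior αⱼ + observed count nⱼ.
Posterior concentration: (43.5, 53.7, 52.6, 38.5, 9.9), total = 198.2.
Joint mode component: (α_{R2}−1)/(Σα−K) = 52.7/193.2 = 0.2728.

0.2728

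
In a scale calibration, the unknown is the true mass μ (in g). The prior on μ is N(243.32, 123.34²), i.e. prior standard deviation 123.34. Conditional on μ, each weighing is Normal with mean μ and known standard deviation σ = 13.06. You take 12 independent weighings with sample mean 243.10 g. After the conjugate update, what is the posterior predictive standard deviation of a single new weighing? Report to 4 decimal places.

For Normal data with known variance σ², a Normal(μ₀, σ₀²) prior on μ is conjugate. Posterior precision = 1/σ₀² + n/σ²; posterior mean is the precision-weighted average of μ₀ and x̄.
σ₀² = 123.34² = 15212.7556, σ² = 13.06² = 170.5636; σ² + n·σ₀² = 170.5636 + 12·15212.7556 = 182723.6308.
Posterior precision = 1/σ₀² + n/σ² = 1/15212.7556 + 12/170.5636 = (σ² + n·σ₀²)/(σ₀²σ²) = 182723.6308/(15212.7556·170.5636); posterior variance σₙ² = σ₀²σ²/(σ² + n·σ₀²) = 15212.7556·170.5636/182723.6308 = 14.200366.
Predictive variance for one new observation = σₙ² + σ² = 15212.7556·170.5636/182723.6308 + 170.5636 = σ²·(σ₀² + 182723.6308)/182723.6308 = 170.5636·197936.3864/182723.6308 = 184.763966; SD = √(170.5636·197936.3864/182723.6308) = 13.5928.

13.5928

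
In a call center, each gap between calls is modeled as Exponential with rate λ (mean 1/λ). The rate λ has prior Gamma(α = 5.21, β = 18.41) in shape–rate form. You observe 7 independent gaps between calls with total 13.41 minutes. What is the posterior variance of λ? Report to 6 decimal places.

0.012059

With a Gamma(shape α, rate β) prior on the exponential rate λ, the posterior after n observations with total T = Σxᵢ is Gamma(α+n, β+T).
Posterior: Gamma(5.21+7, 18.41+13.41) = Gamma(12.21, 31.82).
Var = α/β² = 0.012059.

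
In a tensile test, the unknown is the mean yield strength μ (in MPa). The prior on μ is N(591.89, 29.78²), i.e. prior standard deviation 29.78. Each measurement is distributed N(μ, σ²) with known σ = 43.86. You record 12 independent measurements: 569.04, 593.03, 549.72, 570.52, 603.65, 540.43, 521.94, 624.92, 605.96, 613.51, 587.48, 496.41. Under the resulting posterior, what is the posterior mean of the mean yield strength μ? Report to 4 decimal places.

For Normal data with known variance σ², a Normal(μ₀, σ₀²) prior on μ is conjugate. Posterior precision = 1/σ₀² + n/σ²; posterior mean is the precision-weighted average of μ₀ and x̄.
Σxᵢ = 569.04 + 593.03 + 549.72 + 570.52 + 603.65 + 540.43 + 521.94 + 624.92 + 605.96 + 613.51 + 587.48 + 496.41 = 6876.61, so n·x̄ = 6876.61.
σ₀² = 29.78² = 886.8484, σ² = 43.86² = 1923.6996; σ² + n·σ₀² = 1923.6996 + 12·886.8484 = 12565.8804.
Posterior mean = (μ₀/σ₀² + n·x̄/σ²)/(1/σ₀² + n/σ²) = (σ²·μ₀ + σ₀²·n·x̄)/(σ² + n·σ₀²) = (1923.6996·591.89 + 886.8484·6876.61)/12565.8804 = 7237129.132168/12565.8804 = 575.9349.

575.9349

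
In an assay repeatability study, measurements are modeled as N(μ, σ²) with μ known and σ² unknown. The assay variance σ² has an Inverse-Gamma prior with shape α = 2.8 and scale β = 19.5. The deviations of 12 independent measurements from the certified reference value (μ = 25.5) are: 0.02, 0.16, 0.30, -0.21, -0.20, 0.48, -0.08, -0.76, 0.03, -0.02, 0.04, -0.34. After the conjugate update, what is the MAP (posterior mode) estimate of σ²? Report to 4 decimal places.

2.0476

With known mean μ and an Inverse-Gamma(α, β) prior on σ², the Normal likelihood is conjugate: posterior is Inv-Gamma(α + n/2, β + Σ(xᵢ−μ)²/2).
Σ(xᵢ−μ)² = (0.02)² + (0.16)² + (0.30)² + (-0.21)² + (-0.20)² + (0.48)² + (-0.08)² + (-0.76)² + (0.03)² + (-0.02)² + (0.04)² + (-0.34)² = 1.1330.
Posterior: Inv-Gamma(2.8 + 12/2, 19.5 + 1.1330/2) = Inv-Gamma(8.80, 20.06650).
Mode = β/(α+1) = 20.06650/9.80 = 2.0476.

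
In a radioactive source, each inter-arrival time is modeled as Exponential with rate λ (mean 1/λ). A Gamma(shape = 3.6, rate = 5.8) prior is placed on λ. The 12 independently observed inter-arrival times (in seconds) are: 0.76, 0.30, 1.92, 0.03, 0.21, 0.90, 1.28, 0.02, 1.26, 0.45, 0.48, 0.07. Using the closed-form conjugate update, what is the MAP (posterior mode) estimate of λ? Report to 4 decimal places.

With a Gamma(shape α, rate β) prior on the exponential rate λ, the posterior after n observations with total T = Σxᵢ is Gamma(α+n, β+T).
Sum of observations T = 7.68 seconds; n = 12.
Posterior: Gamma(3.6+12, 5.8+7.68) = Gamma(15.6, 13.48).
Mode = (α−1)/β = 1.0831.

1.0831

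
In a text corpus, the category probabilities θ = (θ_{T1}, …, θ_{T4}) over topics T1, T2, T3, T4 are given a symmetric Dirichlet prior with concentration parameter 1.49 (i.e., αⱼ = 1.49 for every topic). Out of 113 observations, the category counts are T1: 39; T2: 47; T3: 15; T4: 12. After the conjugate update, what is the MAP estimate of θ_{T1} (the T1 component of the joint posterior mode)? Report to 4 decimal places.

0.3435

The Dirichlet prior is conjugate to the Multinomial likelihood: each posterior αⱼ = prior αⱼ + observed count nⱼ.
Posterior concentration: (40.49, 48.49, 16.49, 13.49), total = 118.96.
Joint mode component: (α_{T1}−1)/(Σα−K) = 39.49/114.96 = 0.3435.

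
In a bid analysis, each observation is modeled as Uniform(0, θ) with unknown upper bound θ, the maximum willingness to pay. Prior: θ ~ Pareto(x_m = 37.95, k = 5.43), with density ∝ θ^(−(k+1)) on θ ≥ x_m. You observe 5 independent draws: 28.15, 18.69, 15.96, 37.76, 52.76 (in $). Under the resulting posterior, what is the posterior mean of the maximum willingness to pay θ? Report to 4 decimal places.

58.3549

A Pareto(scale x_m, shape k) prior on the upper bound θ of Uniform(0, θ) is conjugate: posterior is Pareto(max(x_m, max xᵢ), k + n).
Sample maximum = 52.76; prior scale x_m = 37.95 → posterior scale = max = 52.76.
Posterior shape = 5.43 + 5 = 10.43.
E[θ|data] = k·x_m/(k−1) = 10.43·52.76/9.43 = 58.3549.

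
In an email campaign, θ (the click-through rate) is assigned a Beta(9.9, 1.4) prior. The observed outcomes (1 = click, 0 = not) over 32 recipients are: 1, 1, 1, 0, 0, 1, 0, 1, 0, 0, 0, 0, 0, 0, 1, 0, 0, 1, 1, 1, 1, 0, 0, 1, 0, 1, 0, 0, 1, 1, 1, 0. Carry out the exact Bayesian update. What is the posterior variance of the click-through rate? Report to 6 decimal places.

0.005516

The Beta prior is conjugate to a Binomial/Bernoulli likelihood; the update adds successes to α and failures to β.
Posterior: Beta(α+k, β+n−k) = Beta(9.9+15, 1.4+17) = Beta(24.9, 18.4).
Var = αβ/((α+β)²(α+β+1)) = 24.9·18.4/(43.3²·44.3) = 0.005516.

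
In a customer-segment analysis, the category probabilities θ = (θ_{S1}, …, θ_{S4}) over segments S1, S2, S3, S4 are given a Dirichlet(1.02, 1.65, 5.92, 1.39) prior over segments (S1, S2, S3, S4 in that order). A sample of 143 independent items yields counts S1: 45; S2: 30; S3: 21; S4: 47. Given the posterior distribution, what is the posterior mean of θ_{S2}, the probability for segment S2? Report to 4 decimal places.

0.2069

The Dirichlet prior is conjugate to the Multinomial likelihood: each posterior αⱼ = prior αⱼ + observed count nⱼ.
Posterior concentration: (46.02, 31.65, 26.92, 48.39), total = 152.98.
E[θ_{S2}|data] = α_{S2}/Σα = 31.65/152.98 = 0.2069.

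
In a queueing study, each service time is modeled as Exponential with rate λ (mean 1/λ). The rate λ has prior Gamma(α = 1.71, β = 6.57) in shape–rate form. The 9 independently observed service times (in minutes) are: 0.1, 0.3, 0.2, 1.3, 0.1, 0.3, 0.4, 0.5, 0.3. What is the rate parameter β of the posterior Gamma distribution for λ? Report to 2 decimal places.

With a Gamma(shape α, rate β) prior on the exponential rate λ, the posterior after n observations with total T = Σxᵢ is Gamma(α+n, β+T).
Sum of observations T = 3.5 minutes; n = 9.
Posterior: Gamma(1.71+9, 6.57+3.5) = Gamma(10.71, 10.07).
Posterior β = 10.07.

10.07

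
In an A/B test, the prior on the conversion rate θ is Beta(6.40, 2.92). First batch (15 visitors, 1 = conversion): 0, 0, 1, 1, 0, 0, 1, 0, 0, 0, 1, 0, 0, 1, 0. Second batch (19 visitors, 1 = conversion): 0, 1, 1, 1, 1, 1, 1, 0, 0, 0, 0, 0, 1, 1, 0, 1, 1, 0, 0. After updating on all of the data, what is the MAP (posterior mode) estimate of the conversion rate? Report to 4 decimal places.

0.4937

The Beta prior is conjugate to a Binomial/Bernoulli likelihood; the update adds successes to α and failures to β.
After batch 1: Beta(6.40+5, 2.92+10) = Beta(11.40, 12.92).
After batch 2: Beta(11.40+10, 12.92+9) = Beta(21.40, 21.92).
Mode of Beta(a,b) for a,b>1 is (a−1)/(a+b−2) = 20.40/41.32 = 0.4937.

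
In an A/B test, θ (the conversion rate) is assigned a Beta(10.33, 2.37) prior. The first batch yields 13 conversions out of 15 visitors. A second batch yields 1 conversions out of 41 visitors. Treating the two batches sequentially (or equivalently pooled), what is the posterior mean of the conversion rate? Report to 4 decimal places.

The Beta prior is conjugate to a Binomial/Bernoulli likelihood; the update adds successes to α and failures to β.
After batch 1: Beta(10.33+13, 2.37+2) = Beta(23.33, 4.37).
After batch 2: Beta(23.33+1, 4.37+40) = Beta(24.33, 44.37).
Posterior mean = α/(α+β) = 24.33/68.70 = 0.3541.

0.3541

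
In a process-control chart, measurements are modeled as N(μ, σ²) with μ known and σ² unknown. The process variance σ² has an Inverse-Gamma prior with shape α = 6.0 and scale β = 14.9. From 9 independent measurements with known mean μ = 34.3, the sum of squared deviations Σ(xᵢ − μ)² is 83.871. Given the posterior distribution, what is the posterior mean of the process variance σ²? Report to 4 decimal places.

With known mean μ and an Inverse-Gamma(α, β) prior on σ², the Normal likelihood is conjugate: posterior is Inv-Gamma(α + n/2, β + Σ(xᵢ−μ)²/2).
Posterior: Inv-Gamma(6.0 + 9/2, 14.9 + 83.871/2) = Inv-Gamma(10.50, 56.8355).
E[σ²|data] = β/(α−1) = 56.8355/9.50 = 5.9827.

5.9827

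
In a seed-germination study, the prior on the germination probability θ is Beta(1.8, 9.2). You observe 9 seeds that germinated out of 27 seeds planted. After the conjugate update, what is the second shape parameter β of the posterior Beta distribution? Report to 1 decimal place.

27.2

The Beta prior is conjugate to a Binomial/Bernoulli likelihood; the update adds successes to α and failures to β.
Posterior: Beta(α+k, β+n−k) = Beta(1.8+9, 9.2+18) = Beta(10.8, 27.2).
Posterior β = 27.2.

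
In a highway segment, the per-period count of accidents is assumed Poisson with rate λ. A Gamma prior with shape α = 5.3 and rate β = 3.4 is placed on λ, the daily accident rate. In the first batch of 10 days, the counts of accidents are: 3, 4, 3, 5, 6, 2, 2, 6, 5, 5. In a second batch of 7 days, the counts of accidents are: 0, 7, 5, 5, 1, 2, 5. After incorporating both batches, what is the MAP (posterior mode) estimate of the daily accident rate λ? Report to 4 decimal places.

3.4461

With a Gamma(shape α, rate β) prior, the Poisson likelihood is conjugate: the posterior is Gamma(α + ΣXᵢ, β + n).
Batch 1: sum of counts S = 41 over n = 10 days.
After batch 1: Gamma(α+S, β+n) = Gamma(5.3+41, 3.4+10) = Gamma(46.3, 13.4).
Batch 2: sum of counts S = 25 over n = 7 days.
After batch 2: Gamma(α+S, β+n) = Gamma(46.3+25, 13.4+7) = Gamma(71.3, 20.4).
Mode of Gamma(α,β) for α≥1 is (α−1)/β = 70.3/20.4 = 3.4461.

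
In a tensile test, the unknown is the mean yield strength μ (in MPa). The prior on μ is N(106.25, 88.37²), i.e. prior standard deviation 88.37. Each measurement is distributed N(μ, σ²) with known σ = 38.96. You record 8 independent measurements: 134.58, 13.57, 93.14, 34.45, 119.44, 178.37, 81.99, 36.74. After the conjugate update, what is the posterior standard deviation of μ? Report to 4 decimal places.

For Normal data with known variance σ², a Normal(μ₀, σ₀²) prior on μ is conjugate. Posterior precision = 1/σ₀² + n/σ²; posterior mean is the precision-weighted average of μ₀ and x̄.
σ₀² = 88.37² = 7809.2569, σ² = 38.96² = 1517.8816; σ² + n·σ₀² = 1517.8816 + 8·7809.2569 = 63991.9368.
Posterior precision = 1/σ₀² + n/σ² = 1/7809.2569 + 8/1517.8816 = (σ² + n·σ₀²)/(σ₀²σ²) = 63991.9368/(7809.2569·1517.8816); posterior variance σₙ² = σ₀²σ²/(σ² + n·σ₀²) = 7809.2569·1517.8816/63991.9368 = 185.234702.
Posterior SD = √σₙ² = √(7809.2569·1517.8816/63991.9368) = 13.6101.

13.6101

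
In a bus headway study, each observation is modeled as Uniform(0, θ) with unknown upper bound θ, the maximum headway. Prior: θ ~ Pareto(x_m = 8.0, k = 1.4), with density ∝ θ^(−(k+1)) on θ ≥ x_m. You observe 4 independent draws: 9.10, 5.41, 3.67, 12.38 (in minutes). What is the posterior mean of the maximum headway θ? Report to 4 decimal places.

A Pareto(scale x_m, shape k) prior on the upper bound θ of Uniform(0, θ) is conjugate: posterior is Pareto(max(x_m, max xᵢ), k + n).
Sample maximum = 12.38; prior scale x_m = 8.0 → posterior scale = max = 12.38.
Posterior shape = 1.4 + 4 = 5.4.
E[θ|data] = k·x_m/(k−1) = 5.4·12.38/4.4 = 15.1936.

15.1936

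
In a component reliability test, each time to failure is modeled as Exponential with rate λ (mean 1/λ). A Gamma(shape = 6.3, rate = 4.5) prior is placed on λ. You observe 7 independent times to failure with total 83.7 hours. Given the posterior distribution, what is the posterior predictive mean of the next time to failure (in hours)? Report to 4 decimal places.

With a Gamma(shape α, rate β) prior on the exponential rate λ, the posterior after n observations with total T = Σxᵢ is Gamma(α+n, β+T).
Posterior: Gamma(6.3+7, 4.5+83.7) = Gamma(13.3, 88.2).
The predictive distribution for the next observation is Lomax; its mean is β/(α−1) = 88.2/12.3 = 7.1707.

7.1707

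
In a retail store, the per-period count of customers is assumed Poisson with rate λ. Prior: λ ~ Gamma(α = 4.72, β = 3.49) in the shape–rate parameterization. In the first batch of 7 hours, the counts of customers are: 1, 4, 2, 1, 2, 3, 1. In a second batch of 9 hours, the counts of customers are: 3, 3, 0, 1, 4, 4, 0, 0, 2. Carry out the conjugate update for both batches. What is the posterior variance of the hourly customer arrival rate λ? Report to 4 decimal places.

0.0940

With a Gamma(shape α, rate β) prior, the Poisson likelihood is conjugate: the posterior is Gamma(α + ΣXᵢ, β + n).
Batch 1: sum of counts S = 14 over n = 7 hours.
After batch 1: Gamma(α+S, β+n) = Gamma(4.72+14, 3.49+7) = Gamma(18.72, 10.49).
Batch 2: sum of counts S = 17 over n = 9 hours.
After batch 2: Gamma(α+S, β+n) = Gamma(18.72+17, 10.49+9) = Gamma(35.72, 19.49).
Var = α/β² = 35.72/19.49² = 0.0940.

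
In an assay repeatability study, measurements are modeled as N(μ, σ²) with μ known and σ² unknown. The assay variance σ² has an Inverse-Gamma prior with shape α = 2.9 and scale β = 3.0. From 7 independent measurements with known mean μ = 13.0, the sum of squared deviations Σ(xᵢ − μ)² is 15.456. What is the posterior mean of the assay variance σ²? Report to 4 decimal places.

1.9867

With known mean μ and an Inverse-Gamma(α, β) prior on σ², the Normal likelihood is conjugate: posterior is Inv-Gamma(α + n/2, β + Σ(xᵢ−μ)²/2).
Posterior: Inv-Gamma(2.9 + 7/2, 3.0 + 15.456/2) = Inv-Gamma(6.40, 10.7280).
E[σ²|data] = β/(α−1) = 10.7280/5.40 = 1.9867.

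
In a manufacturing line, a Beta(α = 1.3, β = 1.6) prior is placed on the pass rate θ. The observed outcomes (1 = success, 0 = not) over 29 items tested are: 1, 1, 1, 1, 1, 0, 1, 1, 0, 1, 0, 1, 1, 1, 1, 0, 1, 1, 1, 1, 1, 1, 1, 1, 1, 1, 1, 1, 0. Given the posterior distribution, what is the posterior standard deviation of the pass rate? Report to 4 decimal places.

The Beta prior is conjugate to a Binomial/Bernoulli likelihood; the update adds successes to α and failures to β.
Posterior: Beta(α+k, β+n−k) = Beta(1.3+24, 1.6+5) = Beta(25.3, 6.6).
Var = αβ/((α+β)²(α+β+1)) = 25.3·6.6/(31.9²·32.9) = 0.00498755; SD = √0.00498755 = 0.0706.

0.0706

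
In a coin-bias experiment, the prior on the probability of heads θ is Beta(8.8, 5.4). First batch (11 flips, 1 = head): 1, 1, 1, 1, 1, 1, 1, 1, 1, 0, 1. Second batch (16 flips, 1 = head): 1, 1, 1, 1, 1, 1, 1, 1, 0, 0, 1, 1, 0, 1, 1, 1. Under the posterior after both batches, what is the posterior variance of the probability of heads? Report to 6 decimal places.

0.004173

The Beta prior is conjugate to a Binomial/Bernoulli likelihood; the update adds successes to α and failures to β.
After batch 1: Beta(8.8+10, 5.4+1) = Beta(18.8, 6.4).
After batch 2: Beta(18.8+13, 6.4+3) = Beta(31.8, 9.4).
Var = αβ/((α+β)²(α+β+1)) = 31.8·9.4/(41.2²·42.2) = 0.004173.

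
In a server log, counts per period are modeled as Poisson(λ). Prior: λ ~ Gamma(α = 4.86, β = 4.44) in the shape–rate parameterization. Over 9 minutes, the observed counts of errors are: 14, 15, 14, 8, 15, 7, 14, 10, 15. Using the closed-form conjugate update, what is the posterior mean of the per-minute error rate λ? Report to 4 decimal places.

8.6949

With a Gamma(shape α, rate β) prior, the Poisson likelihood is conjugate: the posterior is Gamma(α + ΣXᵢ, β + n).
Sum of counts S = 112 over n = 9 minutes.
Posterior: Gamma(α+S, β+n) = Gamma(4.86+112, 4.44+9) = Gamma(116.86, 13.44).
Posterior mean = α/β = 116.86/13.44 = 8.6949.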